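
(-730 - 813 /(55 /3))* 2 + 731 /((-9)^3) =-62134967 /40095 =-1549.69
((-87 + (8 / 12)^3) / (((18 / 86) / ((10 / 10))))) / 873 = -0.47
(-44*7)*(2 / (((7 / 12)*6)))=-176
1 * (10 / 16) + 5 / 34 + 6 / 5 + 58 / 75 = 28003 / 10200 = 2.75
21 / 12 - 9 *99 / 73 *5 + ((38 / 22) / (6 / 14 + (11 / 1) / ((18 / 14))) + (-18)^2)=240806549 / 908996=264.91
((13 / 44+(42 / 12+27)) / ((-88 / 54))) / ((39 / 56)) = -85365 / 3146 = -27.13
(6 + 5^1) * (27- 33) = -66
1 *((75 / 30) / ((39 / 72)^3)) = 34560 / 2197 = 15.73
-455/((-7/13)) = 845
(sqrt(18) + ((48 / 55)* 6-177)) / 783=-3149 / 14355 + sqrt(2) / 261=-0.21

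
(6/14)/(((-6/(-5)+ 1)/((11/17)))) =15/119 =0.13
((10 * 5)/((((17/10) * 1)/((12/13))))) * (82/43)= 492000/9503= 51.77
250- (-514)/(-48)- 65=4183/24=174.29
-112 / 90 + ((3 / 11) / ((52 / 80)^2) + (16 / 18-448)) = -37453184 / 83655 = -447.71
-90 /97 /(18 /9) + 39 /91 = -24 /679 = -0.04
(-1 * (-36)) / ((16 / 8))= 18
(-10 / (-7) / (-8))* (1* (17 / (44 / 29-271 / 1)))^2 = -243049 / 342015660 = -0.00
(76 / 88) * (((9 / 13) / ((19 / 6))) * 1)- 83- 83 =-23711 / 143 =-165.81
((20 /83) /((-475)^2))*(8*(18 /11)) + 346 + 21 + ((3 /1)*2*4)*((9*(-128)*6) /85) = -1109846738933 /700385125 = -1584.62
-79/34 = -2.32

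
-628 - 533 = -1161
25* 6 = 150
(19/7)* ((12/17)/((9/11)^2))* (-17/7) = -6.95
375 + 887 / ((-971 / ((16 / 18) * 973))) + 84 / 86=-414.09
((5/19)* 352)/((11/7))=1120/19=58.95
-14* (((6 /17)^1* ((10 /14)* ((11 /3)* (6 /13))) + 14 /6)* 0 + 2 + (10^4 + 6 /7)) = -140040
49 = 49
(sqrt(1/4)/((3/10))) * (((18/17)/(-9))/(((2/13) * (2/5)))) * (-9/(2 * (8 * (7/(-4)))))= -975/952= -1.02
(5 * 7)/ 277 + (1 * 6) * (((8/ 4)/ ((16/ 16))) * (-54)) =-179461/ 277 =-647.87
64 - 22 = 42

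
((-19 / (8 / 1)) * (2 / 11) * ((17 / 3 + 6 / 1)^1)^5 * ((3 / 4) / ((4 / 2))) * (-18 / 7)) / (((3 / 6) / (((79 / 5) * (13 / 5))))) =5856339125 / 792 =7394367.58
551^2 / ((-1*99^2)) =-30.98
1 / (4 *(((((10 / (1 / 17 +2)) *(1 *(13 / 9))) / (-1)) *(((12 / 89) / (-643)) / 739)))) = 888105813 / 7072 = 125580.57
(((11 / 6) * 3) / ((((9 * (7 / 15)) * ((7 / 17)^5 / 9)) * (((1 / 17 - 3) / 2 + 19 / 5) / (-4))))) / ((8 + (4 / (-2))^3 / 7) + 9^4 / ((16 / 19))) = -9655027600 / 44036743401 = -0.22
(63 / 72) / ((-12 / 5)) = -35 / 96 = -0.36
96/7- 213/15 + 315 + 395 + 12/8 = 49771/70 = 711.01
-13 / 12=-1.08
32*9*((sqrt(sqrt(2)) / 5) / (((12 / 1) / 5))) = 24*2^(1 / 4) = 28.54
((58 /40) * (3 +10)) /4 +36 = 3257 /80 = 40.71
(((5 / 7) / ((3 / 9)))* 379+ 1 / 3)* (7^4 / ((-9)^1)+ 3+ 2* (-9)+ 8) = -6005824 / 27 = -222437.93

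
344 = 344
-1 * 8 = -8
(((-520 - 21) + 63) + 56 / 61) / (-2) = 14551 / 61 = 238.54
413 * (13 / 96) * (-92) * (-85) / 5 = 2099279 / 24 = 87469.96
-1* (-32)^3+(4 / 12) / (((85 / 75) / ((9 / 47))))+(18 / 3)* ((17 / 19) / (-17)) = 497447069 / 15181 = 32767.74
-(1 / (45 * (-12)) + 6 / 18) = -179 / 540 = -0.33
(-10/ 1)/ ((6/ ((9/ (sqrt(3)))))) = -5 * sqrt(3) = -8.66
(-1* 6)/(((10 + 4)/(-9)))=27/7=3.86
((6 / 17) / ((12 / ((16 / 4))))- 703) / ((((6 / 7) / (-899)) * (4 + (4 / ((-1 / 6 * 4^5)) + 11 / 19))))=30479063104 / 188343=161827.43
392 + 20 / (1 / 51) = 1412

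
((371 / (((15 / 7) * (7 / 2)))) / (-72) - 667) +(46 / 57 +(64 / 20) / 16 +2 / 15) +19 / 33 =-75161479 / 112860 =-665.97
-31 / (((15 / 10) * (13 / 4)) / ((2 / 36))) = -124 / 351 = -0.35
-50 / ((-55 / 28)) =280 / 11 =25.45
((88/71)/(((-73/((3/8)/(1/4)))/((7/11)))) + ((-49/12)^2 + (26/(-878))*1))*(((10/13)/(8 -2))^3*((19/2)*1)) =12939169615375/38871566064864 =0.33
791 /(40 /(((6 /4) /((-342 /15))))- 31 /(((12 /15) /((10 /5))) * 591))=-1.30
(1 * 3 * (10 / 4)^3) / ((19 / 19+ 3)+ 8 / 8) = 75 / 8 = 9.38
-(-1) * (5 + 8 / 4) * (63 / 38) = 441 / 38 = 11.61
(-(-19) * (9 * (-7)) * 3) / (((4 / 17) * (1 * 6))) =-2543.62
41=41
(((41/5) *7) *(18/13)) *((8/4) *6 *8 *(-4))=-1983744/65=-30519.14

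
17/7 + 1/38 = 653/266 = 2.45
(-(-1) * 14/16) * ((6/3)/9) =7/36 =0.19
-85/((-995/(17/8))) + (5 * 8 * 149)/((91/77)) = 104375277/20696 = 5043.26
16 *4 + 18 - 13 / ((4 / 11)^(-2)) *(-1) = 10130 / 121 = 83.72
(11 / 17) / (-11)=-1 / 17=-0.06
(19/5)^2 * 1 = 361/25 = 14.44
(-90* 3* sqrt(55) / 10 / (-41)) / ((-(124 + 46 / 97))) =-2619* sqrt(55) / 495034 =-0.04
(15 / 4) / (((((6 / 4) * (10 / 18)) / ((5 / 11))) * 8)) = 45 / 176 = 0.26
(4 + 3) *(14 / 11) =98 / 11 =8.91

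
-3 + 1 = -2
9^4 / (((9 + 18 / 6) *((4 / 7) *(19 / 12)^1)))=45927 / 76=604.30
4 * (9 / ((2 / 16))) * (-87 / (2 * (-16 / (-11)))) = -8613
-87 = -87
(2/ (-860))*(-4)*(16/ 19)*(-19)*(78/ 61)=-2496/ 13115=-0.19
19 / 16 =1.19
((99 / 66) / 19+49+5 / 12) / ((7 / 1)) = 11285 / 1596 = 7.07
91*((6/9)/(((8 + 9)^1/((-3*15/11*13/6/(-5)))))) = 1183/187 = 6.33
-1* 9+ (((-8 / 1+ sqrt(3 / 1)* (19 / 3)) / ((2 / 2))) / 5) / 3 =-143 / 15+ 19* sqrt(3) / 45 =-8.80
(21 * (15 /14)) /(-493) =-45 /986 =-0.05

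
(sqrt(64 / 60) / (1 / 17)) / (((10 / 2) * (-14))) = -34 * sqrt(15) / 525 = -0.25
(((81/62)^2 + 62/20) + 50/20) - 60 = -1012763/19220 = -52.69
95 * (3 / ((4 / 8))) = 570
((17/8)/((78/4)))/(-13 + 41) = 17/4368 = 0.00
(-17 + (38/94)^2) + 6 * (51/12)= 8.66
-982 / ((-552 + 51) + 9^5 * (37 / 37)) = -0.02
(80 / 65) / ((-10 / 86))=-688 / 65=-10.58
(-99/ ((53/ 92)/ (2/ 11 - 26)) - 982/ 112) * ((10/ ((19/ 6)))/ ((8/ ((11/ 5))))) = 433702137/ 112784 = 3845.42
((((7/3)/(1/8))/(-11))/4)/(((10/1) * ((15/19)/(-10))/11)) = 266/45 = 5.91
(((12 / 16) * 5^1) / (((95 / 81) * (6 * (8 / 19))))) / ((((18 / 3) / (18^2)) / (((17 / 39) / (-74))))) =-12393 / 30784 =-0.40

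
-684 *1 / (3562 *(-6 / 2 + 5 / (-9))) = 1539 / 28496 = 0.05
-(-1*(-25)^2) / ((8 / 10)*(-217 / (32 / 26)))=-12500 / 2821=-4.43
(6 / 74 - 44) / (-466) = 1625 / 17242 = 0.09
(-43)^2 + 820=2669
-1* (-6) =6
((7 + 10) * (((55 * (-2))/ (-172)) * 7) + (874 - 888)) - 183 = -10397/ 86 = -120.90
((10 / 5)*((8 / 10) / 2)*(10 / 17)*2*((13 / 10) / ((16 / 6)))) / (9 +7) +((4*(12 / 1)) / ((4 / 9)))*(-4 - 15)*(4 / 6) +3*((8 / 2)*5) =-1778841 / 1360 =-1307.97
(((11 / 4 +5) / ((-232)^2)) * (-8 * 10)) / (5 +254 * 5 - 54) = -155 / 16429776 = -0.00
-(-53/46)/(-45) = -53/2070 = -0.03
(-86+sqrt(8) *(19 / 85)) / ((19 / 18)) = -1548 / 19+36 *sqrt(2) / 85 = -80.87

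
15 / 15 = 1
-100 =-100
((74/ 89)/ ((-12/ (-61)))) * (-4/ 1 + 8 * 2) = 4514/ 89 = 50.72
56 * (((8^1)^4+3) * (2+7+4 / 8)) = 2180668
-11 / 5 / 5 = -11 / 25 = -0.44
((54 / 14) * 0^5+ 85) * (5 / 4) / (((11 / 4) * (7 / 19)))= 8075 / 77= 104.87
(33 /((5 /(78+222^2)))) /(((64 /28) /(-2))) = -5701311 /20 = -285065.55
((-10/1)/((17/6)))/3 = -20/17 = -1.18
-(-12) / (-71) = -12 / 71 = -0.17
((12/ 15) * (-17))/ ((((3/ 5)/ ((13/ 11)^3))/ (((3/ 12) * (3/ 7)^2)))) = -112047/ 65219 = -1.72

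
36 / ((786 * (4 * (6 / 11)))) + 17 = 8919 / 524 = 17.02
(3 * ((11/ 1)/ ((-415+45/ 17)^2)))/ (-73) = -9537/ 3587227300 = -0.00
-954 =-954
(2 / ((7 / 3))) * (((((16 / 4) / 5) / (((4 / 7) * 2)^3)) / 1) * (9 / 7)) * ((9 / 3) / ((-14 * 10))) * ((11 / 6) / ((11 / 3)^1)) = -81 / 12800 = -0.01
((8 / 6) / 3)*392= 1568 / 9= 174.22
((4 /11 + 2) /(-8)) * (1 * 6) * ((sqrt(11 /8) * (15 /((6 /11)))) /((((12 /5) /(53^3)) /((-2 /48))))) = 48385025 * sqrt(22) /1536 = 147751.23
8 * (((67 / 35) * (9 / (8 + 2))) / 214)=1206 / 18725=0.06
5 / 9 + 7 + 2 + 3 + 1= 122 / 9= 13.56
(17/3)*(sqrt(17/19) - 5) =-85/3+ 17*sqrt(323)/57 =-22.97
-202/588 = -101/294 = -0.34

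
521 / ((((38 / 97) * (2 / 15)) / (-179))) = -135691845 / 76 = -1785419.01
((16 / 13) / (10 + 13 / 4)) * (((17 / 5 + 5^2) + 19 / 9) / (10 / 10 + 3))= 21968 / 31005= 0.71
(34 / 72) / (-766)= -17 / 27576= -0.00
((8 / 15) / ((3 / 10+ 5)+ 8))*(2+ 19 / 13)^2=10800 / 22477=0.48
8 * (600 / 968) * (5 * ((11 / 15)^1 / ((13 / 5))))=1000 / 143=6.99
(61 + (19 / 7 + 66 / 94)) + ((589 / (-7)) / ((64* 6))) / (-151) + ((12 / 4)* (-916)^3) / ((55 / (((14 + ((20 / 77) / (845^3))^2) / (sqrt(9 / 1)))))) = -2531640523027918721326344870850757653 / 12940480851769341530259600000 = -195637283.65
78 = 78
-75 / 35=-15 / 7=-2.14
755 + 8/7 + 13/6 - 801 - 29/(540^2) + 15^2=372129997/2041200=182.31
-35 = -35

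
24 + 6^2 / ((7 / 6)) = 384 / 7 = 54.86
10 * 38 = 380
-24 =-24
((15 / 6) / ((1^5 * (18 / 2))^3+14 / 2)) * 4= 5 / 368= 0.01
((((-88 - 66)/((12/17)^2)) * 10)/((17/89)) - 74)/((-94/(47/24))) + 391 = 1260817/1728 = 729.64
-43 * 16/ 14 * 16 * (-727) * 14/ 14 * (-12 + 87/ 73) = -3157110912/ 511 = -6178299.24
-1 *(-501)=501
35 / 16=2.19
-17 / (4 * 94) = -17 / 376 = -0.05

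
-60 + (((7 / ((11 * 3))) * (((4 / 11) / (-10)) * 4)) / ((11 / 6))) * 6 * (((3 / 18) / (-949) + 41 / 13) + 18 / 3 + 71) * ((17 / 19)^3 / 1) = -570050810684 / 8663733221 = -65.80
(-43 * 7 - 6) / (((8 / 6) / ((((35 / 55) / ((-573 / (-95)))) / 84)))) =-29165 / 100848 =-0.29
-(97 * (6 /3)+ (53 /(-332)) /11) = -708435 /3652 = -193.99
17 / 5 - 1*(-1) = 22 / 5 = 4.40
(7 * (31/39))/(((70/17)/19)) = 10013/390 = 25.67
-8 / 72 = -1 / 9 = -0.11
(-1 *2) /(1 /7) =-14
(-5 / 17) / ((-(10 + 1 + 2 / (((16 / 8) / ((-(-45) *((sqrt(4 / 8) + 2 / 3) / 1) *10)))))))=-1555 / 76993 + 1125 *sqrt(2) / 76993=0.00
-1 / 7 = -0.14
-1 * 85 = -85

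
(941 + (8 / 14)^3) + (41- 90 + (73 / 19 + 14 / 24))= 70118647 / 78204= 896.61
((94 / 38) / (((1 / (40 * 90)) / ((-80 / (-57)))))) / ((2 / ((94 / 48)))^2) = 12977875 / 1083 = 11983.26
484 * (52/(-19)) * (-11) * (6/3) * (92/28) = 12735008/133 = 95751.94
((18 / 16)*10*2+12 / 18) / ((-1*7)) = -139 / 42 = -3.31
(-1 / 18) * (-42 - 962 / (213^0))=502 / 9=55.78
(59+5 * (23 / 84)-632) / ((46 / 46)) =-48017 / 84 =-571.63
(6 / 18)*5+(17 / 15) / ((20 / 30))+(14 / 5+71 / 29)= 1499 / 174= 8.61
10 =10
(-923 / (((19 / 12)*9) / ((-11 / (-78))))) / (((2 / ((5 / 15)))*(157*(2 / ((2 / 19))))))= -781 / 1530279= -0.00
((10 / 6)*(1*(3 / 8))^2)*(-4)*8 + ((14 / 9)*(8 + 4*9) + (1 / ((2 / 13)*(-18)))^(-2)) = 208721 / 3042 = 68.61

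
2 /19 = 0.11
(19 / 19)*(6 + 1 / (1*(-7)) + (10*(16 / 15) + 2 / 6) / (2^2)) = 241 / 28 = 8.61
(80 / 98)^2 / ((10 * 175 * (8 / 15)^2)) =45 / 33614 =0.00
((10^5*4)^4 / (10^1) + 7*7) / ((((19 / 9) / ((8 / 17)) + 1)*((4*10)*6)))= 7680000000000000000147 / 3950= 1944303797468354430.42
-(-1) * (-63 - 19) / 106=-41 / 53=-0.77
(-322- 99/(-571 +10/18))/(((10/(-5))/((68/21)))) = 521.05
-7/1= -7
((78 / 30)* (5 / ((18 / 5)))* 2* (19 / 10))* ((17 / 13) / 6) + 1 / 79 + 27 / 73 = 2100989 / 622836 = 3.37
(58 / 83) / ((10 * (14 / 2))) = 29 / 2905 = 0.01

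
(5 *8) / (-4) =-10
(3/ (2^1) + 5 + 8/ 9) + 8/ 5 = 809/ 90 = 8.99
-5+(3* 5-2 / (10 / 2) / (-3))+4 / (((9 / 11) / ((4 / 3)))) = 2248 / 135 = 16.65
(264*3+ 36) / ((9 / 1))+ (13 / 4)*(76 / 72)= 6871 / 72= 95.43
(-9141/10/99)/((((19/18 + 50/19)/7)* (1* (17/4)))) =-442092/107185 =-4.12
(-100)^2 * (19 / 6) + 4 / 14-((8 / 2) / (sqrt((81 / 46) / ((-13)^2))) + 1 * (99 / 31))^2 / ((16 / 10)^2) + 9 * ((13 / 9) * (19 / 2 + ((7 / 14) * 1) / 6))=1087601640953 / 34872768-3575 * sqrt(46) / 248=31089.94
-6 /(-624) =1 /104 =0.01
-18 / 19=-0.95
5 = 5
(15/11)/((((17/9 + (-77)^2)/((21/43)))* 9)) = 315/25247794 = 0.00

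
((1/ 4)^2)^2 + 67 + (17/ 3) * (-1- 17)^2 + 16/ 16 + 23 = 493313/ 256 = 1927.00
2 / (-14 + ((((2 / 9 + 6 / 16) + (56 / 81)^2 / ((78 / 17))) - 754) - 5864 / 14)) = -28658448 / 16996691389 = -0.00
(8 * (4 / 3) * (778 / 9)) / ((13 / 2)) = 49792 / 351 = 141.86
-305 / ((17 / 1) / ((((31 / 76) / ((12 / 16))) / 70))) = -1891 / 13566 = -0.14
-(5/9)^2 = -25/81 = -0.31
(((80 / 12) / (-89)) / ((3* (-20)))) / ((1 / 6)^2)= 4 / 89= 0.04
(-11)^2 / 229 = 121 / 229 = 0.53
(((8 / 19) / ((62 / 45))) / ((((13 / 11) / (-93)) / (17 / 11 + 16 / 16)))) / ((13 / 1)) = -15120 / 3211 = -4.71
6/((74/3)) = 9/37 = 0.24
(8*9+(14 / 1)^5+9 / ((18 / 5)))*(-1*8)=-4303188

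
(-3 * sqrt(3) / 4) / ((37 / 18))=-27 * sqrt(3) / 74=-0.63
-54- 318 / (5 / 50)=-3234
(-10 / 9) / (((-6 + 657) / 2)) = -0.00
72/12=6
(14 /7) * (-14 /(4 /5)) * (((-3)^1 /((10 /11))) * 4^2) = 1848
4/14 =2/7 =0.29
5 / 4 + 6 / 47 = 259 / 188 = 1.38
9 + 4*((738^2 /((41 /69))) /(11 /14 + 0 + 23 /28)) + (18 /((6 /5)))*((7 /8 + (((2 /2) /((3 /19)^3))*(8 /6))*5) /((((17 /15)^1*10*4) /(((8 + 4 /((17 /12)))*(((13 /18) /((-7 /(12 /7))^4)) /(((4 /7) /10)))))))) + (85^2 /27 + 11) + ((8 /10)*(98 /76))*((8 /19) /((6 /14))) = 26467688121497967791 /11599121382345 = 2281870.09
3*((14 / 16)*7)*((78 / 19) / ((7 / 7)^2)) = 5733 / 76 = 75.43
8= 8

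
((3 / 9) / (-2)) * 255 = -42.50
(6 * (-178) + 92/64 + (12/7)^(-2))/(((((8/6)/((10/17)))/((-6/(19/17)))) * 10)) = 4798/19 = 252.53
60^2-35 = 3565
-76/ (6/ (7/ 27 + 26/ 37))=-36518/ 2997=-12.18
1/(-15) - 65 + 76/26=-12118/195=-62.14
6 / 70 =3 / 35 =0.09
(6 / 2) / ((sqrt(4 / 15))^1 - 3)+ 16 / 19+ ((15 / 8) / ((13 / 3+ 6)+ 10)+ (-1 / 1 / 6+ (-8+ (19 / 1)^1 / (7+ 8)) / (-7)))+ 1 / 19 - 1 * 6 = -669354983 / 127536360 - 6 * sqrt(15) / 131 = -5.43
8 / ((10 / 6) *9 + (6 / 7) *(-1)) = 56 / 99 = 0.57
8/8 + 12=13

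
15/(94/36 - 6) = -270/61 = -4.43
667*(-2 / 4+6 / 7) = 3335 / 14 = 238.21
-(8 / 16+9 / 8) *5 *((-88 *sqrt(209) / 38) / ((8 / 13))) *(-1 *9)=-83655 *sqrt(209) / 304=-3978.24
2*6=12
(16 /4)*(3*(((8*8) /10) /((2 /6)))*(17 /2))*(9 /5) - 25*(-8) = 93128 /25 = 3725.12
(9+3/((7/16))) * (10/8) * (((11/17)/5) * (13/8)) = 15873/3808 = 4.17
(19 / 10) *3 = 5.70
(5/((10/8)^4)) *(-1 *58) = -14848/125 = -118.78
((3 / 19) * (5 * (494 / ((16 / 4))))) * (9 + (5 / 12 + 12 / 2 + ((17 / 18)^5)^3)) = 6946753616109924496945 / 4497760410984972288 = 1544.49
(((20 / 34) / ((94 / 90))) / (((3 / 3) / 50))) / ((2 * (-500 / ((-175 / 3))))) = 2625 / 1598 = 1.64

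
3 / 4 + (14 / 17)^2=1651 / 1156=1.43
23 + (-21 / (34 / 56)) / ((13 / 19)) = -6089 / 221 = -27.55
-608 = -608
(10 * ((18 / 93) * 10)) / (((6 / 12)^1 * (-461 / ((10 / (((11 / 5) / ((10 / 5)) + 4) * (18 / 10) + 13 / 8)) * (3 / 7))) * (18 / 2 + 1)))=-720000 / 216179957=-0.00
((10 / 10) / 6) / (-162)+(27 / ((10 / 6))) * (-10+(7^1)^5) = 1322461399 / 4860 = 272111.40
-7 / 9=-0.78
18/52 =0.35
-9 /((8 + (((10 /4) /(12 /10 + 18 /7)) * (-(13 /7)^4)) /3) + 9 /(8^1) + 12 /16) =-1222452 /984289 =-1.24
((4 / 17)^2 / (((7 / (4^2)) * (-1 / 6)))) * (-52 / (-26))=-3072 / 2023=-1.52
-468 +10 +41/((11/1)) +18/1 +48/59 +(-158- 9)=-390996/649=-602.46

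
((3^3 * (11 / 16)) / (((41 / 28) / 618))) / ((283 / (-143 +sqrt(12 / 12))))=-45611181 / 11603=-3930.98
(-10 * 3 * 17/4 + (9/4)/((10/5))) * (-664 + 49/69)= 15423479/184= 83823.26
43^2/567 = 1849/567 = 3.26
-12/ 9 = -4/ 3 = -1.33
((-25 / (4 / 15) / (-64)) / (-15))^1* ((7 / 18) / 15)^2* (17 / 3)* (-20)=4165 / 559872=0.01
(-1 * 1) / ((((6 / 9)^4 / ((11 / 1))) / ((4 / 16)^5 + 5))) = -4562811 / 16384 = -278.49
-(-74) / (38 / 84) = 3108 / 19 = 163.58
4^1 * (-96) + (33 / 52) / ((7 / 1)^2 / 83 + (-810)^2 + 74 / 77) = -27909573149539 / 72681180260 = -384.00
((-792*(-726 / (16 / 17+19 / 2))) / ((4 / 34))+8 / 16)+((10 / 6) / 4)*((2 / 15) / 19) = 28415560178 / 60705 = 468092.58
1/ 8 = 0.12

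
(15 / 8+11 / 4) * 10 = 185 / 4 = 46.25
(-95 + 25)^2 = 4900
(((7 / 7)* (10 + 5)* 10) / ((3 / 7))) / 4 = 175 / 2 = 87.50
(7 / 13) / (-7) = -1 / 13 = -0.08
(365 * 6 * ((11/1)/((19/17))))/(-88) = -18615/76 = -244.93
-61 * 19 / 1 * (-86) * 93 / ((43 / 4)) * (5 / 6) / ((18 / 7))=2515030 / 9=279447.78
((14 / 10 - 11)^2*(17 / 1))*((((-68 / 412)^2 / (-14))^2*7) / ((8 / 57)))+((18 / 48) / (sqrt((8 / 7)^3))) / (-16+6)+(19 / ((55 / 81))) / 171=99551551923 / 216660445925 - 21*sqrt(14) / 2560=0.43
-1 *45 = -45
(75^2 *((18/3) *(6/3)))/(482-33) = 67500/449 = 150.33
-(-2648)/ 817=2648/ 817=3.24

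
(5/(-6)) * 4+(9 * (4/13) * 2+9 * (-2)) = -616/39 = -15.79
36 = 36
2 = 2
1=1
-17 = -17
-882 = -882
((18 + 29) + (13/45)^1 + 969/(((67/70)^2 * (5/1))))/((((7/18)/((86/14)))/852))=547294652832/157115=3483401.67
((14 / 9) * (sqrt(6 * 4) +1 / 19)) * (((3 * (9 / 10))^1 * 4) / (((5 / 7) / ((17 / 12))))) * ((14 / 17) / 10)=343 / 2375 +686 * sqrt(6) / 125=13.59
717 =717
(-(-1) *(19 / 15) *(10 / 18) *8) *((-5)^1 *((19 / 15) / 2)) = -1444 / 81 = -17.83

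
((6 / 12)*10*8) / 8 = 5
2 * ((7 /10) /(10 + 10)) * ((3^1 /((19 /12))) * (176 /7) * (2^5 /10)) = 25344 /2375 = 10.67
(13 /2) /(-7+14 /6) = -39 /28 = -1.39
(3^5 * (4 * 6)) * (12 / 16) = 4374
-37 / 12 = -3.08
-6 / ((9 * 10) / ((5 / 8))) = -1 / 24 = -0.04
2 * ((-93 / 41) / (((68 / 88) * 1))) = -4092 / 697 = -5.87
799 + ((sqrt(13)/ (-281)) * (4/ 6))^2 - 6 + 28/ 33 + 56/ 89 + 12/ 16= 2213040545437/ 2782901484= 795.23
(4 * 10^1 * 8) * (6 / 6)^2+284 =604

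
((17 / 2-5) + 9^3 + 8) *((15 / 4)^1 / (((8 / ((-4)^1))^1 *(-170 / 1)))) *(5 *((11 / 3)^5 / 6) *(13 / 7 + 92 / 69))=79903037885 / 5552064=14391.59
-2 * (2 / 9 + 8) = -148 / 9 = -16.44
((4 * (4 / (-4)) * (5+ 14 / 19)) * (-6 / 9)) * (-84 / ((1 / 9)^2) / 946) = -988848 / 8987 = -110.03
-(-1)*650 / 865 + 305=305.75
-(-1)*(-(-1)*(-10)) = -10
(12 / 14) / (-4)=-3 / 14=-0.21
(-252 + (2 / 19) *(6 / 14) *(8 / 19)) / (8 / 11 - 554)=3502158 / 7689661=0.46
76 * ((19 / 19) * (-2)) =-152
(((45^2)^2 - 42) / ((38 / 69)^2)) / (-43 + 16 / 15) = -292843134945 / 908276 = -322416.46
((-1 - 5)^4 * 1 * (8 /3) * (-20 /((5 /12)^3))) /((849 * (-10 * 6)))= 663552 /35375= 18.76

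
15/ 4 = 3.75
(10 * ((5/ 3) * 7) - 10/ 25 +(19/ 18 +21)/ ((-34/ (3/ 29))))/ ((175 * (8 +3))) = 3437183/ 56941500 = 0.06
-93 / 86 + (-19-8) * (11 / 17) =-27123 / 1462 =-18.55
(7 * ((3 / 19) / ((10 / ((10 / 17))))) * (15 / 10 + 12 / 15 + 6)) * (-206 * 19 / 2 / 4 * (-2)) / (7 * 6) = 8549 / 680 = 12.57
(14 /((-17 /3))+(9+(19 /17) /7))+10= 1986 /119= 16.69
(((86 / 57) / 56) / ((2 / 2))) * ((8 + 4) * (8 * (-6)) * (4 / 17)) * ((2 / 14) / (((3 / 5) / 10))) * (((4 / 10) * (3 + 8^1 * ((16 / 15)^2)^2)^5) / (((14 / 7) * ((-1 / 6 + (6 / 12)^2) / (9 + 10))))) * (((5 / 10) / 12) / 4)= -97240111802962008251904628365584 / 55398777123126983642578125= -1755275.42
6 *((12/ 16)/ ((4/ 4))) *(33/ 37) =297/ 74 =4.01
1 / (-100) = -1 / 100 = -0.01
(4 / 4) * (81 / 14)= 5.79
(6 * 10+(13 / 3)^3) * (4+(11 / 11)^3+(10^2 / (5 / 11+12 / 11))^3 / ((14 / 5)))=4233907950745 / 309519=13678992.08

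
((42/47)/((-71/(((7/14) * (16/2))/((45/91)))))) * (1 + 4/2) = -5096/16685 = -0.31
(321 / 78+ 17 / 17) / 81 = 133 / 2106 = 0.06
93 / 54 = 31 / 18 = 1.72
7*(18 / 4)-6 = 25.50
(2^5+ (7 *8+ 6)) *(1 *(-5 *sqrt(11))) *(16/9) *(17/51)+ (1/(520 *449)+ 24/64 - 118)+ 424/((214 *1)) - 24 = -1063.39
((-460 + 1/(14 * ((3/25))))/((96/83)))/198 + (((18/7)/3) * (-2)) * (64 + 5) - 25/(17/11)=-1852107293/13571712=-136.47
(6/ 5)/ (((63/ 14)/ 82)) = 328/ 15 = 21.87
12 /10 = 1.20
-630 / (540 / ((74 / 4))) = -259 / 12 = -21.58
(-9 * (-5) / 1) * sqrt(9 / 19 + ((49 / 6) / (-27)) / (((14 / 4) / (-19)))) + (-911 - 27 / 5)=-850.95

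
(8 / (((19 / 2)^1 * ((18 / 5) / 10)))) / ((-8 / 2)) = -100 / 171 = -0.58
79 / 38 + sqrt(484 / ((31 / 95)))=79 / 38 + 22 * sqrt(2945) / 31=40.59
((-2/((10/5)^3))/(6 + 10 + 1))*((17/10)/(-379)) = 1/15160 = 0.00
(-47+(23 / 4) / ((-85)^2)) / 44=-1358277 / 1271600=-1.07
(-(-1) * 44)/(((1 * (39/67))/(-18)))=-17688/13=-1360.62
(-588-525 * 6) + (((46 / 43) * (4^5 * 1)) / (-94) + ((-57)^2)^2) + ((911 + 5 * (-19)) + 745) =21329254752 / 2021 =10553812.35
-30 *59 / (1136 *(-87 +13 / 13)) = 885 / 48848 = 0.02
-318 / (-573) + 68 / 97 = 23270 / 18527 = 1.26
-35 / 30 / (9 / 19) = -133 / 54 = -2.46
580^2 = 336400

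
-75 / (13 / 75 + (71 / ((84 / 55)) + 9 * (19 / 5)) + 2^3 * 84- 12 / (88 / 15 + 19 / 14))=-79642500 / 797699551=-0.10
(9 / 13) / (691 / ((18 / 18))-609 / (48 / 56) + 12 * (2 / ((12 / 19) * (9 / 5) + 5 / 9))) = -8682 / 66703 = -0.13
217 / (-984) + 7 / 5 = 5803 / 4920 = 1.18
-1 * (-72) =72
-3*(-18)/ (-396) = -3/ 22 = -0.14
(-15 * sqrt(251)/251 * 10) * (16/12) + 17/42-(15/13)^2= -200 * sqrt(251)/251-6577/7098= -13.55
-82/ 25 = -3.28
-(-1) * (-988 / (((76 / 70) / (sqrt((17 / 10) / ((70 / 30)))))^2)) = -23205 / 38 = -610.66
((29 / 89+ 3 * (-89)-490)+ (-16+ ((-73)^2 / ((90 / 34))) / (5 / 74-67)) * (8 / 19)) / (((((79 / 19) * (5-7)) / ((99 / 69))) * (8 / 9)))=201094885244 / 1334940815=150.64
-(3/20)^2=-9/400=-0.02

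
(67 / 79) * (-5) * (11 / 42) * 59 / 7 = -217415 / 23226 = -9.36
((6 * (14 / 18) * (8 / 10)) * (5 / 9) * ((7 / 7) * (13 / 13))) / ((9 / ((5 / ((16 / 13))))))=455 / 486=0.94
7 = 7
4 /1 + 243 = 247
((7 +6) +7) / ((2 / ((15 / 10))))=15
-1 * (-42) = 42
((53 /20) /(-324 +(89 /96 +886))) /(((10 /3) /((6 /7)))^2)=103032 /331001125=0.00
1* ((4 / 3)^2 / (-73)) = -16 / 657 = -0.02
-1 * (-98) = 98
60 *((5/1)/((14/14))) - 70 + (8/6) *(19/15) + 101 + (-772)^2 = 26834251/45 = 596316.69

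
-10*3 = -30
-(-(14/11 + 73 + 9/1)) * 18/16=93.68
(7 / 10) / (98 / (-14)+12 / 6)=-7 / 50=-0.14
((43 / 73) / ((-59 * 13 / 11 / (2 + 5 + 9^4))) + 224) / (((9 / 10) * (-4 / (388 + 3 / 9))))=-27480369500 / 1511757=-18177.77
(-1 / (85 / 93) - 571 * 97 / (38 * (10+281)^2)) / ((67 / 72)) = -1.19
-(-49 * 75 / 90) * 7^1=1715 / 6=285.83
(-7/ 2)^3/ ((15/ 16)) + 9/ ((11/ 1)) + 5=-6586/ 165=-39.92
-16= -16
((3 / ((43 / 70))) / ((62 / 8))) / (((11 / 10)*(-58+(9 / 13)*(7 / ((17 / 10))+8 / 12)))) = -928200 / 88608509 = -0.01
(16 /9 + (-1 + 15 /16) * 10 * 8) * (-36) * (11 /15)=1276 /15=85.07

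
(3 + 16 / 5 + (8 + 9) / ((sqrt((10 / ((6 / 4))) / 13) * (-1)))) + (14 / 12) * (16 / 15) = 67 / 9 - 17 * sqrt(195) / 10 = -16.29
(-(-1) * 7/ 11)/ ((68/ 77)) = 49/ 68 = 0.72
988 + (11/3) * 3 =999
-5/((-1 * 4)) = 5/4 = 1.25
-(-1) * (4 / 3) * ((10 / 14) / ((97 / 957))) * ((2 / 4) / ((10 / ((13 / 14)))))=4147 / 9506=0.44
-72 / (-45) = 8 / 5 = 1.60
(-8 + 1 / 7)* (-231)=1815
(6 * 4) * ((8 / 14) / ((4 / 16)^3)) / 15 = 2048 / 35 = 58.51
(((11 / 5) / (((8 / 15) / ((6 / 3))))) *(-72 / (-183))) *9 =1782 / 61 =29.21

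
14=14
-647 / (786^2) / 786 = -647 / 485587656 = -0.00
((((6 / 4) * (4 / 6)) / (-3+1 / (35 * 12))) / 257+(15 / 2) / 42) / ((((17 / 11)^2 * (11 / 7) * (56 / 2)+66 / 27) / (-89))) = -0.15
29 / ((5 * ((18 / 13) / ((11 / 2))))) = 4147 / 180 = 23.04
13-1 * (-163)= 176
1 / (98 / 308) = 22 / 7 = 3.14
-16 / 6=-8 / 3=-2.67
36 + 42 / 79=2886 / 79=36.53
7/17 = 0.41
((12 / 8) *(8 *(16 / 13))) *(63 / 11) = 12096 / 143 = 84.59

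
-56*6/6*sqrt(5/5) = -56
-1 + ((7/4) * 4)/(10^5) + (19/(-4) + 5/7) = -3524951/700000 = -5.04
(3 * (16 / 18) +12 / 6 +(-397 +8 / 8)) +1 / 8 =-9389 / 24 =-391.21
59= 59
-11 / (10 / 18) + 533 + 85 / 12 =31217 / 60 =520.28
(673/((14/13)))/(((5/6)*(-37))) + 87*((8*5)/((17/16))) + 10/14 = 71675126/22015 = 3255.74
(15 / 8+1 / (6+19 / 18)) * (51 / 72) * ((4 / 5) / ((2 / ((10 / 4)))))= 11611 / 8128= 1.43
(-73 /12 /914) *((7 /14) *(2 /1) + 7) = -73 /1371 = -0.05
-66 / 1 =-66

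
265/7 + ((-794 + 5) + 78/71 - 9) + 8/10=-1884237/2485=-758.24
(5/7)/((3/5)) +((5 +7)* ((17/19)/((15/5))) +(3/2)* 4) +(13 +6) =11878/399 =29.77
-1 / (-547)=1 / 547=0.00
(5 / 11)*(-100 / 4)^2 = 3125 / 11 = 284.09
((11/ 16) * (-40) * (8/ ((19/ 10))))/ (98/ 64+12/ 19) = -14080/ 263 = -53.54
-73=-73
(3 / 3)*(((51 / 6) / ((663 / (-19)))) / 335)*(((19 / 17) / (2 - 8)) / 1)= 361 / 2665260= 0.00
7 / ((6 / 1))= 7 / 6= 1.17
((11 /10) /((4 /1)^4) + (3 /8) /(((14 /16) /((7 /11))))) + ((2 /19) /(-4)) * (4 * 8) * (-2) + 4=5.96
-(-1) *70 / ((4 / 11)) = 385 / 2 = 192.50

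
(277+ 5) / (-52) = -141 / 26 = -5.42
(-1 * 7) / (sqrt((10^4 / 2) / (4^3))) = -14 * sqrt(2) / 25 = -0.79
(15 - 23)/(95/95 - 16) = 8/15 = 0.53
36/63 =4/7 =0.57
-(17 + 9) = -26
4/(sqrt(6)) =1.63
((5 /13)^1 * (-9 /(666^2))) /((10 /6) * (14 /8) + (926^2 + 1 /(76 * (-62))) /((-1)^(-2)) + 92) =-1178 /129447787312545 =-0.00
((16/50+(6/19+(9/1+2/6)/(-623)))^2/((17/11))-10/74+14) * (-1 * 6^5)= -123376295259921888/1124133468125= -109752.35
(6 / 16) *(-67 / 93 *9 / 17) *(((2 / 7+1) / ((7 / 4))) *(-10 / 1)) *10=271350 / 25823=10.51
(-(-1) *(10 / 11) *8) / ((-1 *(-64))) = 5 / 44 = 0.11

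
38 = 38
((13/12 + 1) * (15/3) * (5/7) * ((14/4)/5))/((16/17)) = 2125/384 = 5.53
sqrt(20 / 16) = sqrt(5) / 2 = 1.12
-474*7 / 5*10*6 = -39816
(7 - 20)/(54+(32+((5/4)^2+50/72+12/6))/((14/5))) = -26208/134969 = -0.19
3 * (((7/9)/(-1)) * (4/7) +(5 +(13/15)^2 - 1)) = 323/25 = 12.92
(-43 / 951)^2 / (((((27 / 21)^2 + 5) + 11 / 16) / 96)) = 0.03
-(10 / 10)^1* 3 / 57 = -1 / 19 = -0.05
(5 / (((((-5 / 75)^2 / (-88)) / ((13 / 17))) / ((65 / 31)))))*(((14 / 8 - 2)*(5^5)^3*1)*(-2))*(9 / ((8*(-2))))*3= 8616199493408203125 / 2108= 4087381163855883.84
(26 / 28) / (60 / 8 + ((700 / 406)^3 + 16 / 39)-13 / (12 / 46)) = -4121741 / 163338070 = -0.03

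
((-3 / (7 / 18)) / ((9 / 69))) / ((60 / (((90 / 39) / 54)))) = -23 / 546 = -0.04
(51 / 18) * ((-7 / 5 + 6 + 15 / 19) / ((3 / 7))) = 30464 / 855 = 35.63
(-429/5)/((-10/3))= 1287/50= 25.74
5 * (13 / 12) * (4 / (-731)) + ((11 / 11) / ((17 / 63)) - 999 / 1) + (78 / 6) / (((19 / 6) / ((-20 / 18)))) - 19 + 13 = -1005.89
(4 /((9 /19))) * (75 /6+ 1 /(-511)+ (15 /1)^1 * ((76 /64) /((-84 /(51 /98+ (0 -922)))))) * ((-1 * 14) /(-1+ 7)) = -4220034919 /1030176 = -4096.42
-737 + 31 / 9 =-6602 / 9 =-733.56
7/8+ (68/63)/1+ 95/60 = 3.54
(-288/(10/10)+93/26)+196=-2299/26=-88.42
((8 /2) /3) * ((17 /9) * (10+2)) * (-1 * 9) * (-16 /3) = 4352 /3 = 1450.67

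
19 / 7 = 2.71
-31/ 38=-0.82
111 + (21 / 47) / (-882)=219113 / 1974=111.00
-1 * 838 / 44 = -419 / 22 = -19.05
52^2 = 2704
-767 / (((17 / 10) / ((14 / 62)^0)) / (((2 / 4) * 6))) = -23010 / 17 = -1353.53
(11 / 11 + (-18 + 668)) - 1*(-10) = 661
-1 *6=-6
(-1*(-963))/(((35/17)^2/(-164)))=-37259.06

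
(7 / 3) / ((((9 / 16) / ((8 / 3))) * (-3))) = -896 / 243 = -3.69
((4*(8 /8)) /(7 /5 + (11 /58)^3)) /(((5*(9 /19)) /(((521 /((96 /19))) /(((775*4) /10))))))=4587107509 /11487314430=0.40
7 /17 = 0.41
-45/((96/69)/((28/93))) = -2415/248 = -9.74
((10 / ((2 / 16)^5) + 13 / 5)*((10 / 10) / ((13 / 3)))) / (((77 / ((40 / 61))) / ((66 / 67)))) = 33704496 / 53131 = 634.37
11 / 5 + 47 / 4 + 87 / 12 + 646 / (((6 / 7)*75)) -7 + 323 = 78131 / 225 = 347.25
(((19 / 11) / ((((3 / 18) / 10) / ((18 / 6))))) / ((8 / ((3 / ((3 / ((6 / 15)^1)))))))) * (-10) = -1710 / 11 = -155.45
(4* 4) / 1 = 16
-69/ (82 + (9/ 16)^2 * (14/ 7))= -8832/ 10577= -0.84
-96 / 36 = -8 / 3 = -2.67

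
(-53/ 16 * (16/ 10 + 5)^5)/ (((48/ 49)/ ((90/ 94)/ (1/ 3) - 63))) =47869903957491/ 18800000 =2546271.49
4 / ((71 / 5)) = 20 / 71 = 0.28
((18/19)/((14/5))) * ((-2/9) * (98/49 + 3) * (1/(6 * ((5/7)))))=-0.09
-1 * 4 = -4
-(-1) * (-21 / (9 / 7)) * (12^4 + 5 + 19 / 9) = -9147712 / 27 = -338804.15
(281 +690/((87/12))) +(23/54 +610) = 1545013/1566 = 986.60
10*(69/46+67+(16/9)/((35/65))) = 45235/63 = 718.02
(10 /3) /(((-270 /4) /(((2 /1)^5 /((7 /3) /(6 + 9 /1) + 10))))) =-640 /4113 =-0.16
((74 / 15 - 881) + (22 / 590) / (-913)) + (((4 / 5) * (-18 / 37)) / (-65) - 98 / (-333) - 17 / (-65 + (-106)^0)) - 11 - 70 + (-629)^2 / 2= 6677347463453009 / 33918580800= 196864.00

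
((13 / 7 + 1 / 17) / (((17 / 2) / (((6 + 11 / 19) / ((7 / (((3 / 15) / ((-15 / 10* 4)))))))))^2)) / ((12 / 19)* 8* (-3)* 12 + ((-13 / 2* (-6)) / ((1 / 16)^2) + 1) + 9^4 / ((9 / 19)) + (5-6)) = 2500 / 2271976863093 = 0.00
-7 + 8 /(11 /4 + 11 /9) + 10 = 717 /143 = 5.01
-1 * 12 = -12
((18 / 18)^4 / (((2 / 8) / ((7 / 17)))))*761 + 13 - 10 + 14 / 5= 1259.21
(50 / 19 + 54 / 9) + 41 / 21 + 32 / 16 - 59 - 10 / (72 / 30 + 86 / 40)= -48.61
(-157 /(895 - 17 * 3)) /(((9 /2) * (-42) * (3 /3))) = 157 /159516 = 0.00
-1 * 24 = -24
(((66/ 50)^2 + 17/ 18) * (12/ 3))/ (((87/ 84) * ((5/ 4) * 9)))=6770848/ 7340625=0.92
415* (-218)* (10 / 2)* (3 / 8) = -678525 / 4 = -169631.25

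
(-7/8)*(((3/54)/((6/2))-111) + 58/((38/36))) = 49.03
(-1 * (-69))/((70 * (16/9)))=621/1120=0.55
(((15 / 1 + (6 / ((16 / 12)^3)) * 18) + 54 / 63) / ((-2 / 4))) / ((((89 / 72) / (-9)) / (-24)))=-13372776 / 623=-21465.13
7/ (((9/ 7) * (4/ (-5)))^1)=-245/ 36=-6.81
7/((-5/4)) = -28/5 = -5.60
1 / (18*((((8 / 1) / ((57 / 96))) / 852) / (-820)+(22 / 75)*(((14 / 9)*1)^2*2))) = 37333575 / 953956672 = 0.04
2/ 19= 0.11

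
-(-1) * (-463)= -463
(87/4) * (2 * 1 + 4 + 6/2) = 783/4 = 195.75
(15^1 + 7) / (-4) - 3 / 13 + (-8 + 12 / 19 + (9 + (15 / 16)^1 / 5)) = -3.91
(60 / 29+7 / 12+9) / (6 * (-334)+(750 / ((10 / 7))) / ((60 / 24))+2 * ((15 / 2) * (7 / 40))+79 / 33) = -89210 / 13696439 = -0.01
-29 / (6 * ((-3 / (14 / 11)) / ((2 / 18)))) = 203 / 891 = 0.23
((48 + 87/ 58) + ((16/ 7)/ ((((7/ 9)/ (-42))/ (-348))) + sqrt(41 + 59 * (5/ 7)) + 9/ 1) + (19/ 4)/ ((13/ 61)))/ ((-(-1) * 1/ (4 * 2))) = 8 * sqrt(4074)/ 7 + 31328702/ 91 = 344344.40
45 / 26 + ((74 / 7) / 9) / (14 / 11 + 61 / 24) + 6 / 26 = 1247809 / 549822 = 2.27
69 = 69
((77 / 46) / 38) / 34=77 / 59432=0.00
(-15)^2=225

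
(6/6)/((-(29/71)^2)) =-5041/841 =-5.99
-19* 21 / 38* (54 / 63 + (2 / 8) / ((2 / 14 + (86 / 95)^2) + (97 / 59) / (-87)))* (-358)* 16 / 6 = 1720650665271 / 152971513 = 11248.18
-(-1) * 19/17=19/17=1.12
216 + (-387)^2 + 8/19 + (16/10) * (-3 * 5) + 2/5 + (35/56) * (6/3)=56985967/380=149963.07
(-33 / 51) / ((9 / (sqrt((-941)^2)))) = -10351 / 153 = -67.65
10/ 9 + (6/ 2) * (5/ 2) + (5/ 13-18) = -2107/ 234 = -9.00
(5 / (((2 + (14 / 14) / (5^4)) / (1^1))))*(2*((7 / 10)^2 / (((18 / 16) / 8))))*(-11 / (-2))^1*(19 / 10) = 2048200 / 11259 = 181.92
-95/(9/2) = -21.11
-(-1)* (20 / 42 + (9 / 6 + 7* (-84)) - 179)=-32131 / 42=-765.02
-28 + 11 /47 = -1305 /47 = -27.77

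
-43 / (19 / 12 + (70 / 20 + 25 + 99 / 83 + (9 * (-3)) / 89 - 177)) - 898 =-897.71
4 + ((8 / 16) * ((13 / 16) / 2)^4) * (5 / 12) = 4.01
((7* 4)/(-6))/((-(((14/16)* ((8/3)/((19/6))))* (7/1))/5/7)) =95/3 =31.67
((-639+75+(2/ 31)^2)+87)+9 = -449744/ 961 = -468.00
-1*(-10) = 10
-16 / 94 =-8 / 47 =-0.17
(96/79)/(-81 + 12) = -32/1817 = -0.02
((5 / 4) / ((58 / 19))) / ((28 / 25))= 2375 / 6496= 0.37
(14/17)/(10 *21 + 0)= 1/255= 0.00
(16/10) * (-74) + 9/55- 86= -11233/55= -204.24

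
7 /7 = 1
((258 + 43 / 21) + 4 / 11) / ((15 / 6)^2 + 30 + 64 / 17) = 4090540 / 628551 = 6.51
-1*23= -23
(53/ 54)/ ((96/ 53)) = 2809/ 5184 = 0.54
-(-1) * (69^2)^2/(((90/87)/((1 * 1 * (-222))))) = -24321820833/5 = -4864364166.60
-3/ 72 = -0.04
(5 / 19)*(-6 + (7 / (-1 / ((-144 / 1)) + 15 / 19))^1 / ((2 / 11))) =461310 / 41401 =11.14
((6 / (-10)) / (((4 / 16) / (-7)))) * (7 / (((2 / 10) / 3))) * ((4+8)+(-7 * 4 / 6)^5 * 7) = -737322992 / 27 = -27308258.96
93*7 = 651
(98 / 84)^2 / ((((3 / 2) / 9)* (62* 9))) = 49 / 3348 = 0.01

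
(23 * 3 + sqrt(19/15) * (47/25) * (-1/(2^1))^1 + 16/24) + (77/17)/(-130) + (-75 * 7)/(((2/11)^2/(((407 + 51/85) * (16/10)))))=-68667217421/6630- 47 * sqrt(285)/750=-10357047.43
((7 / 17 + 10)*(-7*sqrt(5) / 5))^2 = 1535121 / 1445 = 1062.37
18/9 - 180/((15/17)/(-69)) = 14078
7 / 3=2.33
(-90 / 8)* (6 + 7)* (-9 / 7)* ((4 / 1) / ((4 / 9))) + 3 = 47469 / 28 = 1695.32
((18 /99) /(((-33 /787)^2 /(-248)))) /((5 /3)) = -307207024 /19965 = -15387.28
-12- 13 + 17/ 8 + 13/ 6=-20.71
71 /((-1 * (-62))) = 71 /62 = 1.15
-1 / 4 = -0.25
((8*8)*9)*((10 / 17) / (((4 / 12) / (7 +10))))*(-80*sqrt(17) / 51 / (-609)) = 153600*sqrt(17) / 3451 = 183.51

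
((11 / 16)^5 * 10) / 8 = 805255 / 4194304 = 0.19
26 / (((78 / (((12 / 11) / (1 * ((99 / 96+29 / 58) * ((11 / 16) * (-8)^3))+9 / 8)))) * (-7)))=32 / 331331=0.00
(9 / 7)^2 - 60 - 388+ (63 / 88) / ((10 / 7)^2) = -192313537 / 431200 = -446.00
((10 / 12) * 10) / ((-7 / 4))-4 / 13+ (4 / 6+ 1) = -929 / 273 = -3.40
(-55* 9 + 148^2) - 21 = 21388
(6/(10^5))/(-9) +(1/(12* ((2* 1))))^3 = 2837/43200000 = 0.00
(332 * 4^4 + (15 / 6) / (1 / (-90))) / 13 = 6520.54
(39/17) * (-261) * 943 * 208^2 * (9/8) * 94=-2583300521935.06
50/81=0.62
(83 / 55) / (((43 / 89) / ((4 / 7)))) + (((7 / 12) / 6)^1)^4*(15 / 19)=5029300490999 / 2817679011840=1.78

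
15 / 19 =0.79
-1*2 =-2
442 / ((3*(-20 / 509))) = -112489 / 30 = -3749.63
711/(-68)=-711/68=-10.46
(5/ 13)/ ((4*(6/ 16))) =10/ 39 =0.26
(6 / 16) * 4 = 3 / 2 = 1.50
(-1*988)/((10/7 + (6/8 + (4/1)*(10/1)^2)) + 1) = -27664/11289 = -2.45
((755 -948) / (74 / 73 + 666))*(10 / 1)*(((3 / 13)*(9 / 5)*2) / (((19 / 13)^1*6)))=-126801 / 462574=-0.27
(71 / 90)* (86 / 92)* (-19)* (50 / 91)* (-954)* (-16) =-245949680 / 2093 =-117510.60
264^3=18399744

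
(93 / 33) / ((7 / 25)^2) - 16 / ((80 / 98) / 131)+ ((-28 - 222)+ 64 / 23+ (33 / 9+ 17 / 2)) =-1028965081 / 371910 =-2766.70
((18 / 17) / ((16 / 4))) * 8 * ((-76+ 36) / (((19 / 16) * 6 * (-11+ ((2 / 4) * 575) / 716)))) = 1832960 / 1634057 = 1.12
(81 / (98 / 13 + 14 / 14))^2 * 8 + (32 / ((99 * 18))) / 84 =18441716764 / 25615359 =719.95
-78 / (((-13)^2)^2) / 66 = -1 / 24167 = -0.00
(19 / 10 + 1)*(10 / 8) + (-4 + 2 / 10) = -7 / 40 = -0.18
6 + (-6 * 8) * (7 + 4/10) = -1746/5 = -349.20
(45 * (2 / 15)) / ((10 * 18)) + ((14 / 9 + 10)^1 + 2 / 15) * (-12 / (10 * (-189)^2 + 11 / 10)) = 1176677 / 35721110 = 0.03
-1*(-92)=92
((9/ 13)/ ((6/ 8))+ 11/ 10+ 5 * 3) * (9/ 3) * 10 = 6639/ 13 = 510.69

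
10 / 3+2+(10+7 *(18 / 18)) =67 / 3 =22.33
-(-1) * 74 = 74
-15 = -15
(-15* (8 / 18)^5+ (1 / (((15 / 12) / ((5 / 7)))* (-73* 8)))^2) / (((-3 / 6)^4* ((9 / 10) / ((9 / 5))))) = -42781907176 / 5139644643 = -8.32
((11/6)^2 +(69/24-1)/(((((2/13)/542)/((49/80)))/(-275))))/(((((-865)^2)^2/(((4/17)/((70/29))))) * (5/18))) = -37170796487/53296829939500000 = -0.00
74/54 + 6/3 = 91/27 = 3.37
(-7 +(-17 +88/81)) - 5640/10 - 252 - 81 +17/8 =-917.79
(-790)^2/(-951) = -624100/951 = -656.26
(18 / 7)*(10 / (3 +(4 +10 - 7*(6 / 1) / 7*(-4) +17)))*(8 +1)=810 / 203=3.99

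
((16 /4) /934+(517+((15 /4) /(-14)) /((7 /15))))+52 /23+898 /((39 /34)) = 213727582805 /164208408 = 1301.56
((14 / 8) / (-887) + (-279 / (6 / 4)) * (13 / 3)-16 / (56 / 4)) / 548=-20046249 / 13610128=-1.47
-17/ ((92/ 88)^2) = -8228/ 529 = -15.55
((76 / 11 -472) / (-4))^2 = 1635841 / 121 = 13519.35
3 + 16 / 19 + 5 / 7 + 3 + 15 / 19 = 1110 / 133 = 8.35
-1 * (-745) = 745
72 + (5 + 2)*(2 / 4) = 151 / 2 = 75.50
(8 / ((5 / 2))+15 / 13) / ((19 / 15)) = 3.44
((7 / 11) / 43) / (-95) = -0.00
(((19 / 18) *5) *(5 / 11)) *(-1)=-475 / 198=-2.40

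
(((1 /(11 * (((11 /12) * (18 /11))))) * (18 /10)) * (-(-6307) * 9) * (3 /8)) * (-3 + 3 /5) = -1532601 /275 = -5573.09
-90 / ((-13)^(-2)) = -15210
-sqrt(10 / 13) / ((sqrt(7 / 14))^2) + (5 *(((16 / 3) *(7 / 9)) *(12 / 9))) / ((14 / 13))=2080 / 81 - 2 *sqrt(130) / 13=23.92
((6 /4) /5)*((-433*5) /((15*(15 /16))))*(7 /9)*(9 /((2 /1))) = -12124 /75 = -161.65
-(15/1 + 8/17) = -263/17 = -15.47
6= 6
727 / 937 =0.78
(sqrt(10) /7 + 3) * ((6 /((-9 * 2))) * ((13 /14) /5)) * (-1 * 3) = 13 * sqrt(10) /490 + 39 /70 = 0.64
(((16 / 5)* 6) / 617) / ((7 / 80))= 1536 / 4319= 0.36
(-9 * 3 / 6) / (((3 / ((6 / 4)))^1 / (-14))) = 31.50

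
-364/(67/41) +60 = -10904/67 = -162.75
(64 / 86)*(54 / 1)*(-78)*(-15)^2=-30326400 / 43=-705265.12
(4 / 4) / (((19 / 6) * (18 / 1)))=1 / 57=0.02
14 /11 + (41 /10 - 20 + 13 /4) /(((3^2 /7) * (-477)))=1221521 /944460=1.29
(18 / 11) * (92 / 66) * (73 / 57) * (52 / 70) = 174616 / 80465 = 2.17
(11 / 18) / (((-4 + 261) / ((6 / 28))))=11 / 21588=0.00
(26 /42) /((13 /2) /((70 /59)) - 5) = 260 /201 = 1.29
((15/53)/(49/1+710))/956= 5/12819004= 0.00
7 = 7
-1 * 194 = -194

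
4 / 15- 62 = -926 / 15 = -61.73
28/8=7/2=3.50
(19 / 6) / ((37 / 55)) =1045 / 222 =4.71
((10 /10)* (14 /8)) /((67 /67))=7 /4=1.75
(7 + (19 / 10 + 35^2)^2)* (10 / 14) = 150529061 / 140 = 1075207.58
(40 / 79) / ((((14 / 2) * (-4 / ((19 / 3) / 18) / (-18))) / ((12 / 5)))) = 152 / 553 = 0.27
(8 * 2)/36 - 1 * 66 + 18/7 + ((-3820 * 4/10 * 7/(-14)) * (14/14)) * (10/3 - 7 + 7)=2483.68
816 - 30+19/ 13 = 787.46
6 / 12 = 1 / 2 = 0.50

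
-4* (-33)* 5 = 660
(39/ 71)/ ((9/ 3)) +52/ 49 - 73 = -249638/ 3479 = -71.76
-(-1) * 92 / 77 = 92 / 77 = 1.19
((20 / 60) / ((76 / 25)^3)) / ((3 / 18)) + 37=8136681 / 219488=37.07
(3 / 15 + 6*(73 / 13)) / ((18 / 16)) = 17624 / 585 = 30.13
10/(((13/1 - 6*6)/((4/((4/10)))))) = -4.35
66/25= 2.64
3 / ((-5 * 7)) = -3 / 35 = -0.09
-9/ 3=-3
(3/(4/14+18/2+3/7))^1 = 21/68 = 0.31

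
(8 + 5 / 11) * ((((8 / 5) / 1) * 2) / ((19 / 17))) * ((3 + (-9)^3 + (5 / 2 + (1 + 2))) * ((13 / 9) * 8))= -57438784 / 285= -201539.59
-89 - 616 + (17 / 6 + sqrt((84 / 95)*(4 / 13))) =-4213 / 6 + 4*sqrt(25935) / 1235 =-701.65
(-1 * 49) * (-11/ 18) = 539/ 18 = 29.94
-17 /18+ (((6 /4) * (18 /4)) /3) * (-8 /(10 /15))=-27.94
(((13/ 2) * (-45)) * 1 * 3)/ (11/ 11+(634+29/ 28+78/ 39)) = -546/ 397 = -1.38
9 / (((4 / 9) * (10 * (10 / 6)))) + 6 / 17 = 5331 / 3400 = 1.57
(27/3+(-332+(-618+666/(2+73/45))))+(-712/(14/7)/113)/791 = -11031082207/14569429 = -757.14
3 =3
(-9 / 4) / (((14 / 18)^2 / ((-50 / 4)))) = 18225 / 392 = 46.49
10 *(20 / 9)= 200 / 9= 22.22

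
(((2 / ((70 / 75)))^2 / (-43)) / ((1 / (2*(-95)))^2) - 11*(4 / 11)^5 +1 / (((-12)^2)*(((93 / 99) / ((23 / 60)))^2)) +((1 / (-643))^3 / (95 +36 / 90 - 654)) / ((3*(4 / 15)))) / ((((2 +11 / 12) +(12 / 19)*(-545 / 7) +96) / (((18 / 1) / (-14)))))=99752055866273809806318458583 / 1001112393004781711668414400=99.64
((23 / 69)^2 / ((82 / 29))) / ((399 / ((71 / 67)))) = 0.00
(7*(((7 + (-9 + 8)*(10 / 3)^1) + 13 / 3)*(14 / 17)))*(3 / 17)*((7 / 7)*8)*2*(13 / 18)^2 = 529984 / 7803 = 67.92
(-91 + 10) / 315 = -9 / 35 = -0.26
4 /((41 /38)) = 152 /41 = 3.71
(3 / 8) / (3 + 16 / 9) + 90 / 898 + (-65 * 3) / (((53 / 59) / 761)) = -165194.26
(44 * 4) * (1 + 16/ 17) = 5808/ 17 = 341.65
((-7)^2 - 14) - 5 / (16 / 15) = 485 / 16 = 30.31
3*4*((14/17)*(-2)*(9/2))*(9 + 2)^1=-16632/17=-978.35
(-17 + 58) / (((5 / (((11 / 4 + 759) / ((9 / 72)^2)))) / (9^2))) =32381078.40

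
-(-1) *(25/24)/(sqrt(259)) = 25 *sqrt(259)/6216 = 0.06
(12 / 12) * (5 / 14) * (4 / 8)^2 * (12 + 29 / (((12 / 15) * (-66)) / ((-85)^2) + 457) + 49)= 2520220365 / 462248108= 5.45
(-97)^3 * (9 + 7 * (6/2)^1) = -27380190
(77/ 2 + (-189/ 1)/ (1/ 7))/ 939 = -2569/ 1878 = -1.37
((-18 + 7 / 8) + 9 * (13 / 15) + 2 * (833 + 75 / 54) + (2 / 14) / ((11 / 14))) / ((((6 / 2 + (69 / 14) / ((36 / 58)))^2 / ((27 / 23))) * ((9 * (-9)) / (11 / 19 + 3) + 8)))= -1182514344984 / 1063027816675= -1.11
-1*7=-7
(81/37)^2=6561/1369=4.79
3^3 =27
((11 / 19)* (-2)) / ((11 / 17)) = -1.79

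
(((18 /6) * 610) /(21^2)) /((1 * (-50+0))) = -61 /735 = -0.08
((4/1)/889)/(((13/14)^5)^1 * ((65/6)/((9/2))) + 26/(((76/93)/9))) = 157659264/10091597368073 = 0.00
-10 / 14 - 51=-362 / 7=-51.71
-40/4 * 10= -100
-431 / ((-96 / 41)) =17671 / 96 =184.07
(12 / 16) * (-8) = -6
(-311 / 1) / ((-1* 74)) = 311 / 74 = 4.20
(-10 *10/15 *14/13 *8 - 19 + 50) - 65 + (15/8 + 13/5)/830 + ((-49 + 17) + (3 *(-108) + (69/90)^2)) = -1735715893/3884400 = -446.84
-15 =-15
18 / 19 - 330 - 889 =-1218.05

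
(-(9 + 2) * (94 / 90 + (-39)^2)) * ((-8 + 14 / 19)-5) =175544996 / 855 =205315.78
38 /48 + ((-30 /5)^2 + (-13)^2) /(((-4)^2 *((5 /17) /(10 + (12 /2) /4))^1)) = 501.76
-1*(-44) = 44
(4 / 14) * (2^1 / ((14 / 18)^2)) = 324 / 343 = 0.94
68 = 68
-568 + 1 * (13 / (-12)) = -6829 / 12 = -569.08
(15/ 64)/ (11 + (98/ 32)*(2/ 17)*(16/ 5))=1275/ 66112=0.02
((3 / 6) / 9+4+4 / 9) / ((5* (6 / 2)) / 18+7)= 27 / 47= 0.57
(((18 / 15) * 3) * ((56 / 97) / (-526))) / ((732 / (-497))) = 20874 / 7780855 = 0.00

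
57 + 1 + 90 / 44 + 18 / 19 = 25495 / 418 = 60.99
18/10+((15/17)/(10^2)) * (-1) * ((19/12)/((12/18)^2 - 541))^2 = 231759249453/128755144000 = 1.80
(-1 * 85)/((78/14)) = -595/39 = -15.26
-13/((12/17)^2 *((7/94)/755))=-133317145/504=-264518.14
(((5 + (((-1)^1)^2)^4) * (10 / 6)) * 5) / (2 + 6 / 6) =50 / 3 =16.67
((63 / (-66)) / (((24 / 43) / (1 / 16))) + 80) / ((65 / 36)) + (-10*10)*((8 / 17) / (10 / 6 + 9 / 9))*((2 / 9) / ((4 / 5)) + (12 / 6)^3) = -237646639 / 2333760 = -101.83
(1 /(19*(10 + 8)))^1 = 1 /342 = 0.00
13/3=4.33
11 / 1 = 11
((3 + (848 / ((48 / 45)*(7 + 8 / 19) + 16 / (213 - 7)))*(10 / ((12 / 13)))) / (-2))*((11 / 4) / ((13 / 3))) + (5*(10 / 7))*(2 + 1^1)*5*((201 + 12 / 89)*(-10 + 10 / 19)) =-1230827224232413 / 6017978148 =-204525.04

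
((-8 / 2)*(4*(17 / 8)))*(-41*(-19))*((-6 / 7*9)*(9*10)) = 128721960 / 7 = 18388851.43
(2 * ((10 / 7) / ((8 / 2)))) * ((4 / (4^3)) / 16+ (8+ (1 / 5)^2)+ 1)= 57881 / 8960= 6.46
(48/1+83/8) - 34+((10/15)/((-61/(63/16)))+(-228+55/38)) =-937495/4636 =-202.22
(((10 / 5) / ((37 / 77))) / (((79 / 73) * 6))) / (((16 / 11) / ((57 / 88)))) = 106799 / 374144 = 0.29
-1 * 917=-917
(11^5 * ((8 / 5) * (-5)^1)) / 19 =-1288408 / 19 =-67810.95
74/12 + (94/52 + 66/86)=14660/1677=8.74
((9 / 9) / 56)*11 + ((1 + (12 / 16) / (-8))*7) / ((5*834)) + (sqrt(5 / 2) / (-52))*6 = 0.02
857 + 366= 1223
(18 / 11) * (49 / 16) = 441 / 88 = 5.01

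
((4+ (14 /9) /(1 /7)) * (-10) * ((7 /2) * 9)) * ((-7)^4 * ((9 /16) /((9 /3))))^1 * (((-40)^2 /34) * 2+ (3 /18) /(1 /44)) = -14565702515 /68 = -214201507.57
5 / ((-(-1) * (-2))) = -5 / 2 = -2.50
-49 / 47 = -1.04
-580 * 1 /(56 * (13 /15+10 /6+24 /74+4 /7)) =-80475 /26644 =-3.02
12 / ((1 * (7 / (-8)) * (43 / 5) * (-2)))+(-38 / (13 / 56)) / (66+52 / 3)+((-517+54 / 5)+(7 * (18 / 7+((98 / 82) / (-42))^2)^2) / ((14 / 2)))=-6278845103183317789 / 12538867967262000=-500.75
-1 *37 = -37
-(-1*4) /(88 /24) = 12 /11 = 1.09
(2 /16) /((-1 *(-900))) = 1 /7200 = 0.00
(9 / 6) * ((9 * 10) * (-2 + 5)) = 405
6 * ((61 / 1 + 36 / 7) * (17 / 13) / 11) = 47226 / 1001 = 47.18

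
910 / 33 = 27.58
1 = 1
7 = 7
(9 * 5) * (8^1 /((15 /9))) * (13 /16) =351 /2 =175.50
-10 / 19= -0.53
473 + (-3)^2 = 482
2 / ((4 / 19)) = 19 / 2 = 9.50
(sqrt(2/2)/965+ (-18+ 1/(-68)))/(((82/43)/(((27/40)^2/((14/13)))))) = -481701230127/120530816000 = -4.00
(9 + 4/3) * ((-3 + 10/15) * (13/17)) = -2821/153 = -18.44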